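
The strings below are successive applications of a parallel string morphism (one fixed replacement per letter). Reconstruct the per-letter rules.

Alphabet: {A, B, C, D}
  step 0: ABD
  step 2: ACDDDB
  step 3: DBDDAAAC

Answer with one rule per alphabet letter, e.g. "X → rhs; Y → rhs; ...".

  step 2 ⇒ step 3: ACDDDB ⇒ DB·DD·A·A·A·C
    A ↦ DB
    B ↦ C
    C ↦ DD
    D ↦ A

A->DB, B->C, C->DD, D->A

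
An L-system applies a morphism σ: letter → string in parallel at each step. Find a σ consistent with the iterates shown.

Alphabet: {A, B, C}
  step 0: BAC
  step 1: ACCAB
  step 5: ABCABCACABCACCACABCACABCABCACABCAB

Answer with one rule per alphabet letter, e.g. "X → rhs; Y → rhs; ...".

  step 0 ⇒ step 1: BAC ⇒ AC·C·AB
    A ↦ C
    B ↦ AC
    C ↦ AB

A->C, B->AC, C->AB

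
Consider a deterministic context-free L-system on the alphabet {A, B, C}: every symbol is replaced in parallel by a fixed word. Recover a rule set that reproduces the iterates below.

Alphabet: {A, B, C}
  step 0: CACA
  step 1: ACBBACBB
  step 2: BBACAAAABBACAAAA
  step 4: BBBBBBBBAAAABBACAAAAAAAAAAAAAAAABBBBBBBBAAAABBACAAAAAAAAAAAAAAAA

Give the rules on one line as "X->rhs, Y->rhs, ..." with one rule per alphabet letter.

A->BB, B->AA, C->AC

  step 1 ⇒ step 2: ACBBACBB ⇒ BB·AC·AA·AA·BB·AC·AA·AA
    A ↦ BB
    B ↦ AA
    C ↦ AC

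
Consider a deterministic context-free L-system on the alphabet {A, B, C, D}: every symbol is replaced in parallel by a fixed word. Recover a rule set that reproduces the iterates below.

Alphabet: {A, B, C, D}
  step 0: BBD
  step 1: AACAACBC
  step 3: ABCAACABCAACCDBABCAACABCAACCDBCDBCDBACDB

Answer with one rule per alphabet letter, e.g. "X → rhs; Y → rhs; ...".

A->CDB, B->AAC, C->A, D->BC

  step 0 ⇒ step 1: BBD ⇒ AAC·AAC·BC
    B ↦ AAC
    D ↦ BC
    A ↦ CDB  (constrained at step 1)
    C ↦ A  (constrained at step 1)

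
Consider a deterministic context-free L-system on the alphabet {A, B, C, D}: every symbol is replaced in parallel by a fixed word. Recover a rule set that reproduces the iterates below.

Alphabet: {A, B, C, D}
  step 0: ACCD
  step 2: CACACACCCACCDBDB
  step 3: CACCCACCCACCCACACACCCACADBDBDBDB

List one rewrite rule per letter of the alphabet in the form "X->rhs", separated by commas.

  step 2 ⇒ step 3: CACACACCCACCDBDB ⇒ CA·CC·CA·CC·CA·CC·CA·CA·CA·CC·CA·CA·DB·DB·DB·DB
    A ↦ CC
    B ↦ DB
    C ↦ CA
    D ↦ DB

A->CC, B->DB, C->CA, D->DB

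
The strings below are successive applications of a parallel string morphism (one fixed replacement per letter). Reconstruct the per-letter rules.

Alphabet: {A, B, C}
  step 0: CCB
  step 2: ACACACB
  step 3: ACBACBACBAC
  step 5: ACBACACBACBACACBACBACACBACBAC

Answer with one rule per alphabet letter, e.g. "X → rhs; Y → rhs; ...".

A->AC, B->AC, C->B

  step 2 ⇒ step 3: ACACACB ⇒ AC·B·AC·B·AC·B·AC
    A ↦ AC
    B ↦ AC
    C ↦ B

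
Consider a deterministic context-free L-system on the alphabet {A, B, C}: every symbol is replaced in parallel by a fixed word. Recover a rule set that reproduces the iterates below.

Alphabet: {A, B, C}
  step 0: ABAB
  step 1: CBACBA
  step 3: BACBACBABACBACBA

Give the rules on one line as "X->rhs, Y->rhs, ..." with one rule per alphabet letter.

A->C, B->BA, C->BA

  step 0 ⇒ step 1: ABAB ⇒ C·BA·C·BA
    A ↦ C
    B ↦ BA
    C ↦ BA  (constrained at step 1)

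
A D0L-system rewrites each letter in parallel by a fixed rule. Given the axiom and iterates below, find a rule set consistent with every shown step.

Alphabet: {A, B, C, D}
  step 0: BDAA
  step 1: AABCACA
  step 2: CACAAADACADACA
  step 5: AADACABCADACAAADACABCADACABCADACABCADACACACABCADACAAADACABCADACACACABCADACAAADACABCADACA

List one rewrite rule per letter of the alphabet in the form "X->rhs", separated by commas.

A->CA, B->AA, C->DA, D->B

  step 1 ⇒ step 2: AABCACA ⇒ CA·CA·AA·DA·CA·DA·CA
    A ↦ CA
    B ↦ AA
    C ↦ DA
  step 0 ⇒ step 1: BDAA ⇒ AA·B·CA·CA
    D ↦ B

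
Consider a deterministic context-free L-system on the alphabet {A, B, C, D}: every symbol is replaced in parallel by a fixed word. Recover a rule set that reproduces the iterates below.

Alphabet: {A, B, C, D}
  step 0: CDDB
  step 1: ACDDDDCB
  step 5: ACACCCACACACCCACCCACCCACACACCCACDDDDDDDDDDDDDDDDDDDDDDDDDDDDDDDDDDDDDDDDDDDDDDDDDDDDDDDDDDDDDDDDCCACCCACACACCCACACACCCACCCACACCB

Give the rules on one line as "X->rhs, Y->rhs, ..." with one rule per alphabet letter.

  step 0 ⇒ step 1: CDDB ⇒ AC·DD·DD·CB
    B ↦ CB
    C ↦ AC
    D ↦ DD
    A ↦ CC  (constrained at step 1)

A->CC, B->CB, C->AC, D->DD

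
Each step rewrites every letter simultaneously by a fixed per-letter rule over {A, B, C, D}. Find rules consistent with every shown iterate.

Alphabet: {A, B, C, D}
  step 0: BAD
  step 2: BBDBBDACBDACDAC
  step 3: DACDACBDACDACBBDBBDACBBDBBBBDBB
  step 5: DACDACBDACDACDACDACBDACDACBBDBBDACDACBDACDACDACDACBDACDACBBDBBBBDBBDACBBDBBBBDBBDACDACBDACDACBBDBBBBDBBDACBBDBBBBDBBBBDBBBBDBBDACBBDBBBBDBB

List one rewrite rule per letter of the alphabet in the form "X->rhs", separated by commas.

A->BDB, B->DAC, C->B, D->B

  step 2 ⇒ step 3: BBDBBDACBDACDAC ⇒ DAC·DAC·B·DAC·DAC·B·BDB·B·DAC·B·BDB·B·B·BDB·B
    A ↦ BDB
    B ↦ DAC
    C ↦ B
    D ↦ B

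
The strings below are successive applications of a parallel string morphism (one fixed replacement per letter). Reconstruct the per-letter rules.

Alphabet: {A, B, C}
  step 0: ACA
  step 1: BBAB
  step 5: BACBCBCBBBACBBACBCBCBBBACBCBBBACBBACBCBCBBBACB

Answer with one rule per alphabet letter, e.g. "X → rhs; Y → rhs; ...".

  step 0 ⇒ step 1: ACA ⇒ B·BA·B
    A ↦ B
    C ↦ BA
    B ↦ CB  (constrained at step 1)

A->B, B->CB, C->BA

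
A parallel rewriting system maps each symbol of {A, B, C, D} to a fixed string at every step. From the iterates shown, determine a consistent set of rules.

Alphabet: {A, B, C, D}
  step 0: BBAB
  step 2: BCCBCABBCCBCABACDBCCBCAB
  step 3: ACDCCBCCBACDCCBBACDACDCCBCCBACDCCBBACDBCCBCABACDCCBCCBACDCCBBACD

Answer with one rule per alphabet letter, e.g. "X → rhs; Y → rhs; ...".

  step 2 ⇒ step 3: BCCBCABBCCBCABACDBCCBCAB ⇒ ACD·CCB·CCB·ACD·CCB·B·ACD·ACD·CCB·CCB·ACD·CCB·B·ACD·B·CCB·CAB·ACD·CCB·CCB·ACD·CCB·B·ACD
    A ↦ B
    B ↦ ACD
    C ↦ CCB
    D ↦ CAB

A->B, B->ACD, C->CCB, D->CAB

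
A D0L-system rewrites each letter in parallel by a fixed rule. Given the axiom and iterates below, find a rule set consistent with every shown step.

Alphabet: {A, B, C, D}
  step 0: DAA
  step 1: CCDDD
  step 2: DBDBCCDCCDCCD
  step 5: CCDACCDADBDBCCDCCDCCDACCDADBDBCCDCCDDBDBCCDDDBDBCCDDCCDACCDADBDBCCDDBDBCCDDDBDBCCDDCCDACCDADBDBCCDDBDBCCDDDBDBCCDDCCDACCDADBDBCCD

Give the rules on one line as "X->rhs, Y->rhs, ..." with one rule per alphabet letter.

A->D, B->A, C->DB, D->CCD

  step 1 ⇒ step 2: CCDDD ⇒ DB·DB·CCD·CCD·CCD
    C ↦ DB
    D ↦ CCD
  step 0 ⇒ step 1: DAA ⇒ CCD·D·D
    A ↦ D
    B ↦ A  (constrained at step 2)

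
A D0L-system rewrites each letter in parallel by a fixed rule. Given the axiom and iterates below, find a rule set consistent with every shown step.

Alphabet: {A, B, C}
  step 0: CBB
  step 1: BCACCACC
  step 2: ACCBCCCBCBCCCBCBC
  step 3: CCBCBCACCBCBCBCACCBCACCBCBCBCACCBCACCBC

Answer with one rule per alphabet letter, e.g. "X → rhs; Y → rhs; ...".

A->CC, B->ACC, C->BC

  step 2 ⇒ step 3: ACCBCCCBCBCCCBCBC ⇒ CC·BC·BC·ACC·BC·BC·BC·ACC·BC·ACC·BC·BC·BC·ACC·BC·ACC·BC
    A ↦ CC
    B ↦ ACC
    C ↦ BC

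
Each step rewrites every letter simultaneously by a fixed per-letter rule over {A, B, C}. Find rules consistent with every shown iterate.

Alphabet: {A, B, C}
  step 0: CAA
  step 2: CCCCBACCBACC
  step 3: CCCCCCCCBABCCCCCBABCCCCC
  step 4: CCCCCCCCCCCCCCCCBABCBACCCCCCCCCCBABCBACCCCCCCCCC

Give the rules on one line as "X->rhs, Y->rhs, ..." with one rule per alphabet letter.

  step 3 ⇒ step 4: CCCCCCCCBABCCCCCBABCCCCC ⇒ CC·CC·CC·CC·CC·CC·CC·CC·BA·BC·BA·CC·CC·CC·CC·CC·BA·BC·BA·CC·CC·CC·CC·CC
    A ↦ BC
    B ↦ BA
    C ↦ CC

A->BC, B->BA, C->CC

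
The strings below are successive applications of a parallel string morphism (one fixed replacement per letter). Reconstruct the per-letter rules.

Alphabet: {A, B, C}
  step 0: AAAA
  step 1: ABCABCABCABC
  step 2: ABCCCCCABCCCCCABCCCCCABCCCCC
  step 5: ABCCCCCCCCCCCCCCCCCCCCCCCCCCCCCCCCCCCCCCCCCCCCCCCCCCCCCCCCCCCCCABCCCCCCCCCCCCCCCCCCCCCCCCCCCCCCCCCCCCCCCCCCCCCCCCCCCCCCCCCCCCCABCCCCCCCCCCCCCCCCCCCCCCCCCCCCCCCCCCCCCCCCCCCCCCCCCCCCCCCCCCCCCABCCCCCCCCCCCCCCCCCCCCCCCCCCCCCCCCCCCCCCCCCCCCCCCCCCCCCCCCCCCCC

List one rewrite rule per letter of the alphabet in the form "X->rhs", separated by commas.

  step 1 ⇒ step 2: ABCABCABCABC ⇒ ABC·CC·CC·ABC·CC·CC·ABC·CC·CC·ABC·CC·CC
    A ↦ ABC
    B ↦ CC
    C ↦ CC

A->ABC, B->CC, C->CC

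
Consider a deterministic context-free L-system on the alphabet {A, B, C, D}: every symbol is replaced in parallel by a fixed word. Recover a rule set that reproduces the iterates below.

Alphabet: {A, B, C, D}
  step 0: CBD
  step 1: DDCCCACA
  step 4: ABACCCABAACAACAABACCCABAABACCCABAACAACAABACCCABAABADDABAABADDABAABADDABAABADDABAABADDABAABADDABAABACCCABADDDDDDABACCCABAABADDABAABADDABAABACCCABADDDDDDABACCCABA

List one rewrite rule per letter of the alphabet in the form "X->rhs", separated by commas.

A->ABA, B->CCC, C->DD, D->ACA

  step 0 ⇒ step 1: CBD ⇒ DD·CCC·ACA
    B ↦ CCC
    C ↦ DD
    D ↦ ACA
    A ↦ ABA  (constrained at step 1)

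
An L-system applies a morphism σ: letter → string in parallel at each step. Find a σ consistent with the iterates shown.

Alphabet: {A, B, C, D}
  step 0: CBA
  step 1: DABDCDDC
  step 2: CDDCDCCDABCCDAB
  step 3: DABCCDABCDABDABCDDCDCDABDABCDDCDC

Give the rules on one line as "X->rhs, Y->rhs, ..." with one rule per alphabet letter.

  step 2 ⇒ step 3: CDDCDCCDABCCDAB ⇒ DAB·C·C·DAB·C·DAB·DAB·C·DDC·DC·DAB·DAB·C·DDC·DC
    A ↦ DDC
    B ↦ DC
    C ↦ DAB
    D ↦ C

A->DDC, B->DC, C->DAB, D->C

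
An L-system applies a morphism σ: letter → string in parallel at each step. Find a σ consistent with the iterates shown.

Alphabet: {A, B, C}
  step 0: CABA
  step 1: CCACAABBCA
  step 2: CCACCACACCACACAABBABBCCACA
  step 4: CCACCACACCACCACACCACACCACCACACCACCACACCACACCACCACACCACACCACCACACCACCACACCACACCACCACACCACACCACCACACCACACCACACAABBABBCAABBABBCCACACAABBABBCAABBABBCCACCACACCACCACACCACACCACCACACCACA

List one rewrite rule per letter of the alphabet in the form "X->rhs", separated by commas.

A->CA, B->ABB, C->CCA

  step 1 ⇒ step 2: CCACAABBCA ⇒ CCA·CCA·CA·CCA·CA·CA·ABB·ABB·CCA·CA
    A ↦ CA
    B ↦ ABB
    C ↦ CCA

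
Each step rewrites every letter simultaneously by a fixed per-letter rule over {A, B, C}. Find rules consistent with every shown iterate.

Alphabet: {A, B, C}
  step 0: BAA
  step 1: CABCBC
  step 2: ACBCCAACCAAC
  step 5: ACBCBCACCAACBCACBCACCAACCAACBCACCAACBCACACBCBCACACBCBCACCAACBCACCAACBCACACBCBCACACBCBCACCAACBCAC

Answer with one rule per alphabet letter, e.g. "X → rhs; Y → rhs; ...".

A->BC, B->CA, C->AC

  step 1 ⇒ step 2: CABCBC ⇒ AC·BC·CA·AC·CA·AC
    A ↦ BC
    B ↦ CA
    C ↦ AC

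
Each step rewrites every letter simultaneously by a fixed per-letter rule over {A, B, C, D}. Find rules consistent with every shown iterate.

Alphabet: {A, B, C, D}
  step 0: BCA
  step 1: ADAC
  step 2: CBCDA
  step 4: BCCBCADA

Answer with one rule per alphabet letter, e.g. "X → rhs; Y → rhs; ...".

  step 1 ⇒ step 2: ADAC ⇒ C·B·C·DA
    A ↦ C
    C ↦ DA
    D ↦ B
  step 0 ⇒ step 1: BCA ⇒ A·DA·C
    B ↦ A

A->C, B->A, C->DA, D->B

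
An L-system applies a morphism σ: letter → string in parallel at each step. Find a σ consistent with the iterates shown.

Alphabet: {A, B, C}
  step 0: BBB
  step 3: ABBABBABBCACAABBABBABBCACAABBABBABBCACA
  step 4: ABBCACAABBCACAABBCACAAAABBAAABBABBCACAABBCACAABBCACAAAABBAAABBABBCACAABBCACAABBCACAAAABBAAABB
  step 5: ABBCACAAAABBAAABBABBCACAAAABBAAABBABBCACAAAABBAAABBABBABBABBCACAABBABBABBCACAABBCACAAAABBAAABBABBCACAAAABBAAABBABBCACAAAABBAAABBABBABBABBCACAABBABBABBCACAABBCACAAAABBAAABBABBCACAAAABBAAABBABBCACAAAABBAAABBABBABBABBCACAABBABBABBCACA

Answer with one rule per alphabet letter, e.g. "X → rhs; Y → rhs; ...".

A->ABB, B->CA, C->AA

  step 4 ⇒ step 5: ABBCACAABBCACAABBCACAAAABBAAABBABBCACAABBCACAABBCACAAAABBAAABBABBCACAABBCACAABBCACAAAABBAAABB ⇒ ABB·CA·CA·AA·ABB·AA·ABB·ABB·CA·CA·AA·ABB·AA·ABB·ABB·CA·CA·AA·ABB·AA·ABB·ABB·ABB·ABB·CA·CA·ABB·ABB·ABB·CA·CA·ABB·CA·CA·AA·ABB·AA·ABB·ABB·CA·CA·AA·ABB·AA·ABB·ABB·CA·CA·AA·ABB·AA·ABB·ABB·ABB·ABB·CA·CA·ABB·ABB·ABB·CA·CA·ABB·CA·CA·AA·ABB·AA·ABB·ABB·CA·CA·AA·ABB·AA·ABB·ABB·CA·CA·AA·ABB·AA·ABB·ABB·ABB·ABB·CA·CA·ABB·ABB·ABB·CA·CA
    A ↦ ABB
    B ↦ CA
    C ↦ AA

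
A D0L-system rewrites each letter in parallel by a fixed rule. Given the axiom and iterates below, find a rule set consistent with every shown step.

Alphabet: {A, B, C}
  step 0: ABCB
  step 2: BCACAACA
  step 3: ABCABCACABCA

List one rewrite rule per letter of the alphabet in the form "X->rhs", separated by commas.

  step 2 ⇒ step 3: BCACAACA ⇒ A·B·CA·B·CA·CA·B·CA
    A ↦ CA
    B ↦ A
    C ↦ B

A->CA, B->A, C->B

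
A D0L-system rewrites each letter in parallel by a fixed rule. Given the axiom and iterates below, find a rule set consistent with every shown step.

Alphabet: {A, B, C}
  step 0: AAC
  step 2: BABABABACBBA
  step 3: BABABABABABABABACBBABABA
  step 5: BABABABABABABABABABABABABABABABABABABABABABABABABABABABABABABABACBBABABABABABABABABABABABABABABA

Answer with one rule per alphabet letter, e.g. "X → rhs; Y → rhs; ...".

  step 2 ⇒ step 3: BABABABACBBA ⇒ BA·BA·BA·BA·BA·BA·BA·BA·CB·BA·BA·BA
    A ↦ BA
    B ↦ BA
    C ↦ CB

A->BA, B->BA, C->CB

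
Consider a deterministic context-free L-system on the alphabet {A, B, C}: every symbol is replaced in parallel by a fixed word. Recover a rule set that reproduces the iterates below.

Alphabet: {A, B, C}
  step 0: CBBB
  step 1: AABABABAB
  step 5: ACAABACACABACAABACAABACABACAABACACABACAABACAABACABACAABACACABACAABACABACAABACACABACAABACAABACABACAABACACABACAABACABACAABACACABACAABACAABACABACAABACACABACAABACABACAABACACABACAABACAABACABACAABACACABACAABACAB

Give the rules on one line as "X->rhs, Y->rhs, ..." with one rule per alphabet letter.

  step 0 ⇒ step 1: CBBB ⇒ AAB·AB·AB·AB
    B ↦ AB
    C ↦ AAB
    A ↦ AC  (constrained at step 1)

A->AC, B->AB, C->AAB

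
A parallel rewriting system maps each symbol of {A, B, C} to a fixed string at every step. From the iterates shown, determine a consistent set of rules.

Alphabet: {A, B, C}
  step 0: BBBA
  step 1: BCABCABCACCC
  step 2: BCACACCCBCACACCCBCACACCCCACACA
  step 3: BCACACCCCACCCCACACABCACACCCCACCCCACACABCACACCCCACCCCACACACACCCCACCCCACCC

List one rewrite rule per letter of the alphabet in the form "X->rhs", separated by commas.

  step 2 ⇒ step 3: BCACACCCBCACACCCBCACACCCCACACA ⇒ BCA·CA·CCC·CA·CCC·CA·CA·CA·BCA·CA·CCC·CA·CCC·CA·CA·CA·BCA·CA·CCC·CA·CCC·CA·CA·CA·CA·CCC·CA·CCC·CA·CCC
    A ↦ CCC
    B ↦ BCA
    C ↦ CA

A->CCC, B->BCA, C->CA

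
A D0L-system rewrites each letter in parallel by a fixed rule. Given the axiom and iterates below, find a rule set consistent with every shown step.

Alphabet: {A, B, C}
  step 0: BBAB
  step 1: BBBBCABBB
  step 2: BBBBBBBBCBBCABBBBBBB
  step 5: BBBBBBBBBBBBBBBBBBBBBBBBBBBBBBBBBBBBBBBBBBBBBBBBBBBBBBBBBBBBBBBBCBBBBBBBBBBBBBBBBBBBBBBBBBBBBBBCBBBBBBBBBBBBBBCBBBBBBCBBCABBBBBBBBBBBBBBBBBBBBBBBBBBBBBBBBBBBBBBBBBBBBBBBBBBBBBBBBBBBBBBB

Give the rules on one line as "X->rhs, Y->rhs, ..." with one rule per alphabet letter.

  step 1 ⇒ step 2: BBBBCABBB ⇒ BB·BB·BB·BB·CBB·CAB·BB·BB·BB
    A ↦ CAB
    B ↦ BB
    C ↦ CBB

A->CAB, B->BB, C->CBB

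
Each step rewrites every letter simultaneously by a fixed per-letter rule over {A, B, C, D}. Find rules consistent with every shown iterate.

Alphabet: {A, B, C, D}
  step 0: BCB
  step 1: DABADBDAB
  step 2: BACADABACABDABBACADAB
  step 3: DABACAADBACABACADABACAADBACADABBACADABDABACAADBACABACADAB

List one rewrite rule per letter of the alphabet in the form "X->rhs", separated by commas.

A->ACA, B->DAB, C->ADB, D->B

  step 2 ⇒ step 3: BACADABACABDABBACADAB ⇒ DAB·ACA·ADB·ACA·B·ACA·DAB·ACA·ADB·ACA·DAB·B·ACA·DAB·DAB·ACA·ADB·ACA·B·ACA·DAB
    A ↦ ACA
    B ↦ DAB
    C ↦ ADB
    D ↦ B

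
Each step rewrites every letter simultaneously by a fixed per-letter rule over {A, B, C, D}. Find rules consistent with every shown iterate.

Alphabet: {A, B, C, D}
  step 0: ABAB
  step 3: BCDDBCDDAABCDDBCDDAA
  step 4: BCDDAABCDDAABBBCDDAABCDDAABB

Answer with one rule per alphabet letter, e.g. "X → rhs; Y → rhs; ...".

A->B, B->BC, C->DD, D->A

  step 3 ⇒ step 4: BCDDBCDDAABCDDBCDDAA ⇒ BC·DD·A·A·BC·DD·A·A·B·B·BC·DD·A·A·BC·DD·A·A·B·B
    A ↦ B
    B ↦ BC
    C ↦ DD
    D ↦ A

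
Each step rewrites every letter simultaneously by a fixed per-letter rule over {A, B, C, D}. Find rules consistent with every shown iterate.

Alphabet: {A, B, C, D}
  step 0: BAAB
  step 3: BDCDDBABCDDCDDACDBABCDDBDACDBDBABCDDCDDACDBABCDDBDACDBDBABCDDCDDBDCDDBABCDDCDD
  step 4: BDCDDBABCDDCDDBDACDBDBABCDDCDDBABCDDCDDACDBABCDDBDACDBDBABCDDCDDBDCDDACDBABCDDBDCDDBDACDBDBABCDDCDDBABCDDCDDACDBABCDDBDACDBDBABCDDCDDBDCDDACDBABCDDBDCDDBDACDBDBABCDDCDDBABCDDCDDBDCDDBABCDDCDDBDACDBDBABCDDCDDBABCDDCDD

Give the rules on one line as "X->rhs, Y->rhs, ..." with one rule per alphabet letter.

A->ACD, B->BD, C->BAB, D->CDD

  step 3 ⇒ step 4: BDCDDBABCDDCDDACDBABCDDBDACDBDBABCDDCDDACDBABCDDBDACDBDBABCDDCDDBDCDDBABCDDCDD ⇒ BD·CDD·BAB·CDD·CDD·BD·ACD·BD·BAB·CDD·CDD·BAB·CDD·CDD·ACD·BAB·CDD·BD·ACD·BD·BAB·CDD·CDD·BD·CDD·ACD·BAB·CDD·BD·CDD·BD·ACD·BD·BAB·CDD·CDD·BAB·CDD·CDD·ACD·BAB·CDD·BD·ACD·BD·BAB·CDD·CDD·BD·CDD·ACD·BAB·CDD·BD·CDD·BD·ACD·BD·BAB·CDD·CDD·BAB·CDD·CDD·BD·CDD·BAB·CDD·CDD·BD·ACD·BD·BAB·CDD·CDD·BAB·CDD·CDD
    A ↦ ACD
    B ↦ BD
    C ↦ BAB
    D ↦ CDD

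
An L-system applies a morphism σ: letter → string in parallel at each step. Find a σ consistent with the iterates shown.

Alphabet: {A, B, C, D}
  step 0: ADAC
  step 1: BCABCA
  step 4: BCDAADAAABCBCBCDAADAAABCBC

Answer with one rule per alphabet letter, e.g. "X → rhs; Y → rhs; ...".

  step 0 ⇒ step 1: ADAC ⇒ BC·A·BC·A
    A ↦ BC
    C ↦ A
    D ↦ A
    B ↦ DA  (constrained at step 1)

A->BC, B->DA, C->A, D->A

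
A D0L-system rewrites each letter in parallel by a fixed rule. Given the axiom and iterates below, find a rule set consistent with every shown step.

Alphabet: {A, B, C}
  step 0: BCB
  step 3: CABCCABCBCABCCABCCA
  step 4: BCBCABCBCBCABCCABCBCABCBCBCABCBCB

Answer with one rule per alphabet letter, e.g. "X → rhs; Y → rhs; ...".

A->B, B->CA, C->BC

  step 3 ⇒ step 4: CABCCABCBCABCCABCCA ⇒ BC·B·CA·BC·BC·B·CA·BC·CA·BC·B·CA·BC·BC·B·CA·BC·BC·B
    A ↦ B
    B ↦ CA
    C ↦ BC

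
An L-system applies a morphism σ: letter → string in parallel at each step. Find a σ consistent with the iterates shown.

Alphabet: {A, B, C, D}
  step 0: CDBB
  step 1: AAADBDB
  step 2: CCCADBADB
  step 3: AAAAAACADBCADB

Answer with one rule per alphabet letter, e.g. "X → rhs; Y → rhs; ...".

  step 2 ⇒ step 3: CCCADBADB ⇒ AA·AA·AA·C·A·DB·C·A·DB
    A ↦ C
    B ↦ DB
    C ↦ AA
    D ↦ A

A->C, B->DB, C->AA, D->A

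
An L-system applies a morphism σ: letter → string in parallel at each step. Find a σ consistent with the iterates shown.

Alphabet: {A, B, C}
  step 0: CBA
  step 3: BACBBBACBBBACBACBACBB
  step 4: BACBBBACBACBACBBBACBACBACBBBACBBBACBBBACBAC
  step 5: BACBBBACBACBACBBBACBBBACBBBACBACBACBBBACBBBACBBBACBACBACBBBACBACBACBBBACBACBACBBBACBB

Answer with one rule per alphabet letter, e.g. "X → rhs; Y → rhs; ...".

  step 4 ⇒ step 5: BACBBBACBACBACBBBACBACBACBBBACBBBACBBBACBAC ⇒ BAC·B·B·BAC·BAC·BAC·B·B·BAC·B·B·BAC·B·B·BAC·BAC·BAC·B·B·BAC·B·B·BAC·B·B·BAC·BAC·BAC·B·B·BAC·BAC·BAC·B·B·BAC·BAC·BAC·B·B·BAC·B·B
    A ↦ B
    B ↦ BAC
    C ↦ B

A->B, B->BAC, C->B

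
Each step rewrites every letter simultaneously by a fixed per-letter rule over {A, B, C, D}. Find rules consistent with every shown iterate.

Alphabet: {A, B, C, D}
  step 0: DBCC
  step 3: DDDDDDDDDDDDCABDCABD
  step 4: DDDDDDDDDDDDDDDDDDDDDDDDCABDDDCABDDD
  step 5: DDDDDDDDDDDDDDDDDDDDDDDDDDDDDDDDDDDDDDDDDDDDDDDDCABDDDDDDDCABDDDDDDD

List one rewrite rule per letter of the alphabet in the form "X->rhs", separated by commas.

  step 4 ⇒ step 5: DDDDDDDDDDDDDDDDDDDDDDDDCABDDDCABDDD ⇒ DD·DD·DD·DD·DD·DD·DD·DD·DD·DD·DD·DD·DD·DD·DD·DD·DD·DD·DD·DD·DD·DD·DD·DD·CA·B·D·DD·DD·DD·CA·B·D·DD·DD·DD
    A ↦ B
    B ↦ D
    C ↦ CA
    D ↦ DD

A->B, B->D, C->CA, D->DD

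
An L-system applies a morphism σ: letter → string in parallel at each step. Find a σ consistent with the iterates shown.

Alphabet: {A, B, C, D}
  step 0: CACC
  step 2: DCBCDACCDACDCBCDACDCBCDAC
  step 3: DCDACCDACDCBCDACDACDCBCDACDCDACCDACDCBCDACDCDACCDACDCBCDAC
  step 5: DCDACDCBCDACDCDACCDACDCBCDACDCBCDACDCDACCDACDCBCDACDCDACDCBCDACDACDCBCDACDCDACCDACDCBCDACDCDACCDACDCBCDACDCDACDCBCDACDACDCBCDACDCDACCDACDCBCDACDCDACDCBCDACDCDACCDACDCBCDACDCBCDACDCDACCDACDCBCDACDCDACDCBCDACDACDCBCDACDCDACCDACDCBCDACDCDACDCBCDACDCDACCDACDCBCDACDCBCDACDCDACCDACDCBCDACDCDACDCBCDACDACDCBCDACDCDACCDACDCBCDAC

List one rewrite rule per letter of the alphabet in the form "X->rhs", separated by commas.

A->BC, B->C, C->DAC, D->DC

  step 2 ⇒ step 3: DCBCDACCDACDCBCDACDCBCDAC ⇒ DC·DAC·C·DAC·DC·BC·DAC·DAC·DC·BC·DAC·DC·DAC·C·DAC·DC·BC·DAC·DC·DAC·C·DAC·DC·BC·DAC
    A ↦ BC
    B ↦ C
    C ↦ DAC
    D ↦ DC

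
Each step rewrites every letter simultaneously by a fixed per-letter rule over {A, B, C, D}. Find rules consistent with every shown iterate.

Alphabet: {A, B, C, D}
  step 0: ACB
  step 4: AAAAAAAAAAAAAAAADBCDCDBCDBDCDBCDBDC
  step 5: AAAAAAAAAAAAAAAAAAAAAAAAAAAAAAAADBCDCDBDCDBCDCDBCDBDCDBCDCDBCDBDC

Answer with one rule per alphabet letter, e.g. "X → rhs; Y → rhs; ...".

A->AA, B->C, C->DC, D->DB

  step 4 ⇒ step 5: AAAAAAAAAAAAAAAADBCDCDBCDBDCDBCDBDC ⇒ AA·AA·AA·AA·AA·AA·AA·AA·AA·AA·AA·AA·AA·AA·AA·AA·DB·C·DC·DB·DC·DB·C·DC·DB·C·DB·DC·DB·C·DC·DB·C·DB·DC
    A ↦ AA
    B ↦ C
    C ↦ DC
    D ↦ DB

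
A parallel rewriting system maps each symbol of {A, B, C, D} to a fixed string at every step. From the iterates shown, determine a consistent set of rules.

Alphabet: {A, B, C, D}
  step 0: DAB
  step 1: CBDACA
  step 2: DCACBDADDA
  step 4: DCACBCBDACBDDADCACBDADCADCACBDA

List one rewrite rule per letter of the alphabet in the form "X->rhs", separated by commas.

A->DA, B->CA, C->D, D->CB

  step 1 ⇒ step 2: CBDACA ⇒ D·CA·CB·DA·D·DA
    A ↦ DA
    B ↦ CA
    C ↦ D
    D ↦ CB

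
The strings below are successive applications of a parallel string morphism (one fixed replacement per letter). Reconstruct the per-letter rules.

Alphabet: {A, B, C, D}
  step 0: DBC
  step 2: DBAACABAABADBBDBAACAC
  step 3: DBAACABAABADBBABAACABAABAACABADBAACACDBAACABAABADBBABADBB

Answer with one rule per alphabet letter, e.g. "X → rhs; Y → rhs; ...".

  step 2 ⇒ step 3: DBAACABAABADBBDBAACAC ⇒ DBA·AC·ABA·ABA·DBB·ABA·AC·ABA·ABA·AC·ABA·DBA·AC·AC·DBA·AC·ABA·ABA·DBB·ABA·DBB
    A ↦ ABA
    B ↦ AC
    C ↦ DBB
    D ↦ DBA

A->ABA, B->AC, C->DBB, D->DBA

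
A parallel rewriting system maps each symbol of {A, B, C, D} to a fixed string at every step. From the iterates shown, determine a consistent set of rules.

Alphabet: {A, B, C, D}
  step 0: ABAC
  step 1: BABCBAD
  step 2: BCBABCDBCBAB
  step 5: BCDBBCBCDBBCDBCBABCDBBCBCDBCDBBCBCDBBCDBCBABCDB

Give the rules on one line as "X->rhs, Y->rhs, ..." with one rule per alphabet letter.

  step 1 ⇒ step 2: BABCBAD ⇒ BC·BA·BC·D·BC·BA·B
    A ↦ BA
    B ↦ BC
    C ↦ D
    D ↦ B

A->BA, B->BC, C->D, D->B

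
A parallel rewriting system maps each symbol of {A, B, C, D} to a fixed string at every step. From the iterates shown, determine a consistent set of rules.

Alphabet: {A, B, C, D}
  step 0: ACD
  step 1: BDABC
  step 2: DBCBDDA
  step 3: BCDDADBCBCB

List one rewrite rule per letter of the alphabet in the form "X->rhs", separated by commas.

  step 2 ⇒ step 3: DBCBDDA ⇒ BC·D·DA·D·BC·BC·B
    A ↦ B
    B ↦ D
    C ↦ DA
    D ↦ BC

A->B, B->D, C->DA, D->BC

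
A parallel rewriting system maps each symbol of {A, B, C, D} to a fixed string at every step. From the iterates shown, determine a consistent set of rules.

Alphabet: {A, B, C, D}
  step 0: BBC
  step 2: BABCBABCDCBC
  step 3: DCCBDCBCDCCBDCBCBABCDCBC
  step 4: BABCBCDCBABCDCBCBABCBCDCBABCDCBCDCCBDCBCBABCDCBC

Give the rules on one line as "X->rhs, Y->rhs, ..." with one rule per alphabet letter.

A->CB, B->DC, C->BC, D->BA

  step 3 ⇒ step 4: DCCBDCBCDCCBDCBCBABCDCBC ⇒ BA·BC·BC·DC·BA·BC·DC·BC·BA·BC·BC·DC·BA·BC·DC·BC·DC·CB·DC·BC·BA·BC·DC·BC
    A ↦ CB
    B ↦ DC
    C ↦ BC
    D ↦ BA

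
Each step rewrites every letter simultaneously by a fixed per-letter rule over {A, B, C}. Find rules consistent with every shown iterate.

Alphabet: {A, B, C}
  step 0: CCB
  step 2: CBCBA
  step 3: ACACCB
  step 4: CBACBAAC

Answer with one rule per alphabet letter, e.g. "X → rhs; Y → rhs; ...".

A->CB, B->C, C->A

  step 3 ⇒ step 4: ACACCB ⇒ CB·A·CB·A·A·C
    A ↦ CB
    B ↦ C
    C ↦ A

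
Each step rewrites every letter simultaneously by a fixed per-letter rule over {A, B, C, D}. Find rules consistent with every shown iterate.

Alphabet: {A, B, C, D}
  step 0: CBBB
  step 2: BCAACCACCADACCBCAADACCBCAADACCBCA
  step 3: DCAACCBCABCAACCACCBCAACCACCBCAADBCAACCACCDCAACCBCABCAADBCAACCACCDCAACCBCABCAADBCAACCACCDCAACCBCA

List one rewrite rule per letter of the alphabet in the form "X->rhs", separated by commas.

  step 2 ⇒ step 3: BCAACCACCADACCBCAADACCBCAADACCBCA ⇒ DCA·ACC·BCA·BCA·ACC·ACC·BCA·ACC·ACC·BCA·AD·BCA·ACC·ACC·DCA·ACC·BCA·BCA·AD·BCA·ACC·ACC·DCA·ACC·BCA·BCA·AD·BCA·ACC·ACC·DCA·ACC·BCA
    A ↦ BCA
    B ↦ DCA
    C ↦ ACC
    D ↦ AD

A->BCA, B->DCA, C->ACC, D->AD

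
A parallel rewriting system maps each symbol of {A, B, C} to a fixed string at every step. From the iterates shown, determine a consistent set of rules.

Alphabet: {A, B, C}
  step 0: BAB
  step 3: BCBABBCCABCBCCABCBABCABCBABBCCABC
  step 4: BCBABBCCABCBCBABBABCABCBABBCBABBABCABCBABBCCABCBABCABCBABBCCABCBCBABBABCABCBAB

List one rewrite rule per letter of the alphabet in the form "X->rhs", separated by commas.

A->CA, B->BC, C->BAB

  step 3 ⇒ step 4: BCBABBCCABCBCCABCBABCABCBABBCCABC ⇒ BC·BAB·BC·CA·BC·BC·BAB·BAB·CA·BC·BAB·BC·BAB·BAB·CA·BC·BAB·BC·CA·BC·BAB·CA·BC·BAB·BC·CA·BC·BC·BAB·BAB·CA·BC·BAB
    A ↦ CA
    B ↦ BC
    C ↦ BAB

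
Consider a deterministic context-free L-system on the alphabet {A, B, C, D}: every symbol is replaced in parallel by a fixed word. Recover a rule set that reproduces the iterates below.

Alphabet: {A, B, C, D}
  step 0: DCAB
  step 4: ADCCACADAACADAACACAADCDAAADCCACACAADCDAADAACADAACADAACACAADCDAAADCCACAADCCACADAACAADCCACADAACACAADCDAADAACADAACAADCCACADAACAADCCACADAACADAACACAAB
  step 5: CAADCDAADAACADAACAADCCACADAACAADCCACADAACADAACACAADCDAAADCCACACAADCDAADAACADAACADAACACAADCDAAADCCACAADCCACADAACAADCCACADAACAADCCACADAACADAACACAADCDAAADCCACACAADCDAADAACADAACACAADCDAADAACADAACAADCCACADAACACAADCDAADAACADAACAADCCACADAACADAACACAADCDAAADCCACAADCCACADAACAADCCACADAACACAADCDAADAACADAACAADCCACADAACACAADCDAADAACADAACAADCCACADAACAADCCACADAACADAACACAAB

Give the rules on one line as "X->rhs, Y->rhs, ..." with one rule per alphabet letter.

  step 4 ⇒ step 5: ADCCACADAACADAACACAADCDAAADCCACACAADCDAADAACADAACADAACACAADCDAAADCCACAADCCACADAACAADCCACADAACACAADCDAADAACADAACAADCCACADAACAADCCACADAACADAACACAAB ⇒ CA·ADC·DAA·DAA·CA·DAA·CA·ADC·CA·CA·DAA·CA·ADC·CA·CA·DAA·CA·DAA·CA·CA·ADC·DAA·ADC·CA·CA·CA·ADC·DAA·DAA·CA·DAA·CA·DAA·CA·CA·ADC·DAA·ADC·CA·CA·ADC·CA·CA·DAA·CA·ADC·CA·CA·DAA·CA·ADC·CA·CA·DAA·CA·DAA·CA·CA·ADC·DAA·ADC·CA·CA·CA·ADC·DAA·DAA·CA·DAA·CA·CA·ADC·DAA·DAA·CA·DAA·CA·ADC·CA·CA·DAA·CA·CA·ADC·DAA·DAA·CA·DAA·CA·ADC·CA·CA·DAA·CA·DAA·CA·CA·ADC·DAA·ADC·CA·CA·ADC·CA·CA·DAA·CA·ADC·CA·CA·DAA·CA·CA·ADC·DAA·DAA·CA·DAA·CA·ADC·CA·CA·DAA·CA·CA·ADC·DAA·DAA·CA·DAA·CA·ADC·CA·CA·DAA·CA·ADC·CA·CA·DAA·CA·DAA·CA·CA·AB
    A ↦ CA
    B ↦ AB
    C ↦ DAA
    D ↦ ADC

A->CA, B->AB, C->DAA, D->ADC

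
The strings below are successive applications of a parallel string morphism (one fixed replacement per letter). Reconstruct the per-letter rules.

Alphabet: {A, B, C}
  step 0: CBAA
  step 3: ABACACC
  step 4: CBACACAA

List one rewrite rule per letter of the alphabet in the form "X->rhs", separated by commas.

  step 3 ⇒ step 4: ABACACC ⇒ C·BA·C·A·C·A·A
    A ↦ C
    B ↦ BA
    C ↦ A

A->C, B->BA, C->A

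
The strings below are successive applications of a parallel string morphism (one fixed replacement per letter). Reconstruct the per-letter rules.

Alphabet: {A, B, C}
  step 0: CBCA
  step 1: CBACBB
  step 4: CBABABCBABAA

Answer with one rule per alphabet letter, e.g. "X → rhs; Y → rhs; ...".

  step 0 ⇒ step 1: CBCA ⇒ CB·A·CB·B
    A ↦ B
    B ↦ A
    C ↦ CB

A->B, B->A, C->CB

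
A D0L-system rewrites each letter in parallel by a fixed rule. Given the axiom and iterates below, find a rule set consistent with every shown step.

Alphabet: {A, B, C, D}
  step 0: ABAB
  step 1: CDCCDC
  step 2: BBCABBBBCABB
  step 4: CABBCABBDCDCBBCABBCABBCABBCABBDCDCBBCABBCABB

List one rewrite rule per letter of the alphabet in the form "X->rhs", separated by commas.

A->C, B->DC, C->BB, D->CA

  step 1 ⇒ step 2: CDCCDC ⇒ BB·CA·BB·BB·CA·BB
    C ↦ BB
    D ↦ CA
  step 0 ⇒ step 1: ABAB ⇒ C·DC·C·DC
    A ↦ C
  step 0 ⇒ step 1: ABAB ⇒ C·DC·C·DC
    B ↦ DC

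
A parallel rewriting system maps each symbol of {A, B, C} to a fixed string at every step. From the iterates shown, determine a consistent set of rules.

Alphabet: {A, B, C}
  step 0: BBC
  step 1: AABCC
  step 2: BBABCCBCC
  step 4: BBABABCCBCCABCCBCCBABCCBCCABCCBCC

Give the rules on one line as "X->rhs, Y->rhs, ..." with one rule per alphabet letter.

  step 1 ⇒ step 2: AABCC ⇒ B·B·A·BCC·BCC
    A ↦ B
    B ↦ A
    C ↦ BCC

A->B, B->A, C->BCC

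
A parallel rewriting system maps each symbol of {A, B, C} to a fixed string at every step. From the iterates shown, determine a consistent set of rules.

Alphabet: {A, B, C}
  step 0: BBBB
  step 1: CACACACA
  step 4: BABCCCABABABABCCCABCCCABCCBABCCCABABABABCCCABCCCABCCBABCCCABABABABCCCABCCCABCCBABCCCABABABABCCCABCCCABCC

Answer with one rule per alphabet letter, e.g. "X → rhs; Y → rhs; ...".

A->BCC, B->CA, C->BA

  step 0 ⇒ step 1: BBBB ⇒ CA·CA·CA·CA
    B ↦ CA
    A ↦ BCC  (constrained at step 1)
    C ↦ BA  (constrained at step 1)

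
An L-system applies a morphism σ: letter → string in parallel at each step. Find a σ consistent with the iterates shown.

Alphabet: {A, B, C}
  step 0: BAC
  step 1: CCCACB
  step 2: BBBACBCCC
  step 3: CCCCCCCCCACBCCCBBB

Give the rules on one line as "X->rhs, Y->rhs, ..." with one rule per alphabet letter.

  step 2 ⇒ step 3: BBBACBCCC ⇒ CCC·CCC·CCC·AC·B·CCC·B·B·B
    A ↦ AC
    B ↦ CCC
    C ↦ B

A->AC, B->CCC, C->B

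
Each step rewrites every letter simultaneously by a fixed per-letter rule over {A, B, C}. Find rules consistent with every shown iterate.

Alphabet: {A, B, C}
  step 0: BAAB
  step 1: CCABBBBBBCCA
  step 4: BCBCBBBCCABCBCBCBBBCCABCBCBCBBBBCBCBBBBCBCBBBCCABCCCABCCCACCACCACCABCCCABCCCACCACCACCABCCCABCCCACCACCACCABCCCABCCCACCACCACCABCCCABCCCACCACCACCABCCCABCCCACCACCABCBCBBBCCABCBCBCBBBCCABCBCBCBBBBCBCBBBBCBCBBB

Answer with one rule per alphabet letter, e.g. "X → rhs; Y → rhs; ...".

A->BBB, B->CCA, C->BC

  step 0 ⇒ step 1: BAAB ⇒ CCA·BBB·BBB·CCA
    A ↦ BBB
    B ↦ CCA
    C ↦ BC  (constrained at step 1)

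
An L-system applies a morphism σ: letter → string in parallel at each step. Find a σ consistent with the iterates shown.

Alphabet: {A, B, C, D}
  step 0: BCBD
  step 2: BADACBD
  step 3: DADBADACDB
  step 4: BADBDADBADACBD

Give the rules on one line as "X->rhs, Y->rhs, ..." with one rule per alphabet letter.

A->AD, B->D, C->AC, D->B

  step 3 ⇒ step 4: DADBADACDB ⇒ B·AD·B·D·AD·B·AD·AC·B·D
    A ↦ AD
    B ↦ D
    C ↦ AC
    D ↦ B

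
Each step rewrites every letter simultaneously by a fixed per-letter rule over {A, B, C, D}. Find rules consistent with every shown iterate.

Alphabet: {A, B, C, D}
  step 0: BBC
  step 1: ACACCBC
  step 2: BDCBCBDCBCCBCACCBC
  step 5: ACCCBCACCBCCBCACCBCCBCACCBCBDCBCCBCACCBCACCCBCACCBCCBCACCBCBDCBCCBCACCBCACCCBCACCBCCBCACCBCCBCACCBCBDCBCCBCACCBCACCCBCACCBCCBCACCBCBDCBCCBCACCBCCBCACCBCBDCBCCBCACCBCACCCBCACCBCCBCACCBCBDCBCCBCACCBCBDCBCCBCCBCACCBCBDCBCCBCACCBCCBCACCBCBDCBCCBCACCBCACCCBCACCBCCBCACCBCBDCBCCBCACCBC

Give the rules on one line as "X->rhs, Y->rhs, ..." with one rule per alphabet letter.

A->BD, B->AC, C->CBC, D->C

  step 1 ⇒ step 2: ACACCBC ⇒ BD·CBC·BD·CBC·CBC·AC·CBC
    A ↦ BD
    B ↦ AC
    C ↦ CBC
    D ↦ C  (constrained at step 2)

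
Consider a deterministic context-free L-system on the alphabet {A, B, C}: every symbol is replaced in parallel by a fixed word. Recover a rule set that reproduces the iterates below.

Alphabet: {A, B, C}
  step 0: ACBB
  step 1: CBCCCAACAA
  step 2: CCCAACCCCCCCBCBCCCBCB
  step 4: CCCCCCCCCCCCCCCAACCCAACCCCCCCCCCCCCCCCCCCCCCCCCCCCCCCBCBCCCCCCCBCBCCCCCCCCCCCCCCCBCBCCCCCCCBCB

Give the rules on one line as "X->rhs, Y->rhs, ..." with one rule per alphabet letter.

A->CB, B->CAA, C->CC

  step 1 ⇒ step 2: CBCCCAACAA ⇒ CC·CAA·CC·CC·CC·CB·CB·CC·CB·CB
    A ↦ CB
    B ↦ CAA
    C ↦ CC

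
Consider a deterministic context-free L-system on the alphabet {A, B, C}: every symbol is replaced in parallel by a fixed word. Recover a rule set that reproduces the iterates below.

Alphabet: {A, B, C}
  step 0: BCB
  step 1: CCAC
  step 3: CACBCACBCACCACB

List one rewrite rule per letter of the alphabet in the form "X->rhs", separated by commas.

  step 0 ⇒ step 1: BCB ⇒ C·CA·C
    B ↦ C
    C ↦ CA
    A ↦ CB  (constrained at step 1)

A->CB, B->C, C->CA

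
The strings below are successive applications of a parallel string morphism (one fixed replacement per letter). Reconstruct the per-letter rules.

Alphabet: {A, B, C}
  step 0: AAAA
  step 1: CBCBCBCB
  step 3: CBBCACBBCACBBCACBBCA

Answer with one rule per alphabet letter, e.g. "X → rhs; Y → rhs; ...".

A->CB, B->BC, C->A

  step 0 ⇒ step 1: AAAA ⇒ CB·CB·CB·CB
    A ↦ CB
    B ↦ BC  (constrained at step 1)
    C ↦ A  (constrained at step 1)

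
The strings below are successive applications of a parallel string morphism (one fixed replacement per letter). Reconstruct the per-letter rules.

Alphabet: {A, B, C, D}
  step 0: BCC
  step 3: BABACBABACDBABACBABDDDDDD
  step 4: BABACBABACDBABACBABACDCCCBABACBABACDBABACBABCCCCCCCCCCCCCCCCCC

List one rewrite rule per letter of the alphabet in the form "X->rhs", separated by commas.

  step 3 ⇒ step 4: BABACBABACDBABACBABDDDDDD ⇒ BAB·AC·BAB·AC·D·BAB·AC·BAB·AC·D·CCC·BAB·AC·BAB·AC·D·BAB·AC·BAB·CCC·CCC·CCC·CCC·CCC·CCC
    A ↦ AC
    B ↦ BAB
    C ↦ D
    D ↦ CCC

A->AC, B->BAB, C->D, D->CCC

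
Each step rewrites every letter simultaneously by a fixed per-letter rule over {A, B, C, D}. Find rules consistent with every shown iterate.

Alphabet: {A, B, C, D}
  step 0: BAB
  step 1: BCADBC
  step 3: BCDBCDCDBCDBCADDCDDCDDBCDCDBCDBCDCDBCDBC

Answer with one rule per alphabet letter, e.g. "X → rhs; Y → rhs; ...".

A->AD, B->BC, C->DBC, D->DCD

  step 0 ⇒ step 1: BAB ⇒ BC·AD·BC
    A ↦ AD
    B ↦ BC
    C ↦ DBC  (constrained at step 1)
    D ↦ DCD  (constrained at step 1)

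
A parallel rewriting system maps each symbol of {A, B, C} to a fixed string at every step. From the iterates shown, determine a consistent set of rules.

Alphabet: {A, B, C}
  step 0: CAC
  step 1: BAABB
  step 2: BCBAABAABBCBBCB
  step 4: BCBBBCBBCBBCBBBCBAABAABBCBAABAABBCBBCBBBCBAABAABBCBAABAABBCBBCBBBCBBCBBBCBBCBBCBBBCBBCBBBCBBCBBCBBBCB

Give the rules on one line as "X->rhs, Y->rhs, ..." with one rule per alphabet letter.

  step 1 ⇒ step 2: BAABB ⇒ BCB·AAB·AAB·BCB·BCB
    A ↦ AAB
    B ↦ BCB
  step 0 ⇒ step 1: CAC ⇒ B·AAB·B
    C ↦ B

A->AAB, B->BCB, C->B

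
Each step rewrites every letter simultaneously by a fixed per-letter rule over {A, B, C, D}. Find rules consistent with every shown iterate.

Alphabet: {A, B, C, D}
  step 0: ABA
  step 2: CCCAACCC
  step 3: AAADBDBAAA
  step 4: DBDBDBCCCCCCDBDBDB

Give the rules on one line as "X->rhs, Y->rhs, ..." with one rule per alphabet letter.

  step 3 ⇒ step 4: AAADBDBAAA ⇒ DB·DB·DB·C·CC·C·CC·DB·DB·DB
    A ↦ DB
    B ↦ CC
    D ↦ C
  step 2 ⇒ step 3: CCCAACCC ⇒ A·A·A·DB·DB·A·A·A
    C ↦ A

A->DB, B->CC, C->A, D->C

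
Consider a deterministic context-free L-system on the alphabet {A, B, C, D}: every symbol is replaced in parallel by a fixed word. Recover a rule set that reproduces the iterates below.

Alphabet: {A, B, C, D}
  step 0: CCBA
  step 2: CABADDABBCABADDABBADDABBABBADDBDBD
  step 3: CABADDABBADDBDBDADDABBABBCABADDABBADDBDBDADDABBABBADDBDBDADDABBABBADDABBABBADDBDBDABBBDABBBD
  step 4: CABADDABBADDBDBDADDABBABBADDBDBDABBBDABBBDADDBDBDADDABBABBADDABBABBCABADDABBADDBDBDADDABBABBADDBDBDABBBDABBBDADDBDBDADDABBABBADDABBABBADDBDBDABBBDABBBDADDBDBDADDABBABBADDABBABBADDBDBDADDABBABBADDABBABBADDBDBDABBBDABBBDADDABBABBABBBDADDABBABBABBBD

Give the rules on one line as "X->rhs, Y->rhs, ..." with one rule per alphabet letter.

A->ADD, B->ABB, C->CAB, D->BD

  step 3 ⇒ step 4: CABADDABBADDBDBDADDABBABBCABADDABBADDBDBDADDABBABBADDBDBDADDABBABBADDABBABBADDBDBDABBBDABBBD ⇒ CAB·ADD·ABB·ADD·BD·BD·ADD·ABB·ABB·ADD·BD·BD·ABB·BD·ABB·BD·ADD·BD·BD·ADD·ABB·ABB·ADD·ABB·ABB·CAB·ADD·ABB·ADD·BD·BD·ADD·ABB·ABB·ADD·BD·BD·ABB·BD·ABB·BD·ADD·BD·BD·ADD·ABB·ABB·ADD·ABB·ABB·ADD·BD·BD·ABB·BD·ABB·BD·ADD·BD·BD·ADD·ABB·ABB·ADD·ABB·ABB·ADD·BD·BD·ADD·ABB·ABB·ADD·ABB·ABB·ADD·BD·BD·ABB·BD·ABB·BD·ADD·ABB·ABB·ABB·BD·ADD·ABB·ABB·ABB·BD
    A ↦ ADD
    B ↦ ABB
    C ↦ CAB
    D ↦ BD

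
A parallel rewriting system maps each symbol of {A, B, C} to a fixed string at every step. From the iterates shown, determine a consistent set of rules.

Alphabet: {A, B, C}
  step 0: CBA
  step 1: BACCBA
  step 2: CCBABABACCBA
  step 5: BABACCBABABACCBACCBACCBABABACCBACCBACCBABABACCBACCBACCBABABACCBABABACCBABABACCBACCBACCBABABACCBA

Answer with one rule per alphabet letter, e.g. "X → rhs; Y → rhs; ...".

  step 1 ⇒ step 2: BACCBA ⇒ CC·BA·BA·BA·CC·BA
    A ↦ BA
    B ↦ CC
    C ↦ BA

A->BA, B->CC, C->BA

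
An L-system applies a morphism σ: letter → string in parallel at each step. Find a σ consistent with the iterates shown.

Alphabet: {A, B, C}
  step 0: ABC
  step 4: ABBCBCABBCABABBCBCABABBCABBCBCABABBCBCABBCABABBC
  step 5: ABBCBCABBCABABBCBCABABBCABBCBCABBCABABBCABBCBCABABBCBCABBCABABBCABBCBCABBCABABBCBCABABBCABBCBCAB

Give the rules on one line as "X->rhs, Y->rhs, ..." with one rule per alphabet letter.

A->AB, B->BC, C->AB

  step 4 ⇒ step 5: ABBCBCABBCABABBCBCABABBCABBCBCABABBCBCABBCABABBC ⇒ AB·BC·BC·AB·BC·AB·AB·BC·BC·AB·AB·BC·AB·BC·BC·AB·BC·AB·AB·BC·AB·BC·BC·AB·AB·BC·BC·AB·BC·AB·AB·BC·AB·BC·BC·AB·BC·AB·AB·BC·BC·AB·AB·BC·AB·BC·BC·AB
    A ↦ AB
    B ↦ BC
    C ↦ AB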